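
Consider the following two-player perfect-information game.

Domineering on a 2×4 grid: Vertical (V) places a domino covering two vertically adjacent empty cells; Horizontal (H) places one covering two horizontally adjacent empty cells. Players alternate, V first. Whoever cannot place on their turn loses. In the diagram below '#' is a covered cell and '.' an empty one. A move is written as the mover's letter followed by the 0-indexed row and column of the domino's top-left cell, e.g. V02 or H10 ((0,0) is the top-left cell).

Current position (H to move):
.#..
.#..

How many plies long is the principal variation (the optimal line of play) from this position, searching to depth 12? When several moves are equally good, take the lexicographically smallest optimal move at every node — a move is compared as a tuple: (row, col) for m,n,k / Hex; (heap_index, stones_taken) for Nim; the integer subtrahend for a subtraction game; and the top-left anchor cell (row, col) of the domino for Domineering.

PV length from [.#../.#..]: 3 plies

[.#../.#..] H move#1: H02:+1/.###/.#..*, H12:+1/.#../.###
[.###/.#..] V move#2: V00:-1/####/##..*
[####/##..] H move#3: H12:+1/####/####*
[####/####] end (terminal -1, V#4); searched .#../.#.. to 12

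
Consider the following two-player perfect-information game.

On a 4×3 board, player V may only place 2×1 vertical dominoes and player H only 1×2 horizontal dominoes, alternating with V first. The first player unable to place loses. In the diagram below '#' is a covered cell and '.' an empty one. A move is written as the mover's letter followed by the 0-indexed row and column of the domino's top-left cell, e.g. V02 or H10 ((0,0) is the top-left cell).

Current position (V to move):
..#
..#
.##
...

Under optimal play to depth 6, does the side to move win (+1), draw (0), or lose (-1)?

value(..#/..#/.##/..., V) = +1

ply 1, V at ..#/..#/.##/... | V00=+1→#.#/#.#/.##/...*; V01=+1→.##/.##/.##/...; V10=-1→..#/#.#/###/...; V20=-1→..#/..#/###/#..
ply 2, H at #.#/#.#/.##/... | H30=-1→#.#/#.#/.##/##.*; H31=-1→#.#/#.#/.##/.##
ply 3, V at #.#/#.#/.##/##. | V01=+1→###/###/.##/##.*
ply 4: ###/###/.##/##. is terminal -1 (H); from ..#/..#/.##/... depth 6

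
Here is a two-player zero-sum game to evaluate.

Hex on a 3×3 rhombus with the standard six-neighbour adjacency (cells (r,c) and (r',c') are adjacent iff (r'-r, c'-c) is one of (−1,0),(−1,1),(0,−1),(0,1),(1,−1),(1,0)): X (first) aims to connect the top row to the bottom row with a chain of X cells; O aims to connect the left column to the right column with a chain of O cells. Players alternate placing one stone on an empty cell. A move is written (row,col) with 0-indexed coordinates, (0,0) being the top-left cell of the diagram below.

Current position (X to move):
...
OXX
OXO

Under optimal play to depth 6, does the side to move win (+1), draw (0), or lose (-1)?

value(.../OXX/OXO, X) = +1

p1 X@[.../OXX/OXO]: (0,0)[X../OXX/OXO]+1* (0,1)[.X./OXX/OXO]+1 (0,2)[..X/OXX/OXO]+1
p2 O@[X../OXX/OXO]: (0,1)[XO./OXX/OXO]-1* (0,2)[X.O/OXX/OXO]-1
p3 X@[XO./OXX/OXO]: (0,2)[XOX/OXX/OXO]+1*
p4 O@[XOX/OXX/OXO] terminal -1; root [.../OXX/OXO] d6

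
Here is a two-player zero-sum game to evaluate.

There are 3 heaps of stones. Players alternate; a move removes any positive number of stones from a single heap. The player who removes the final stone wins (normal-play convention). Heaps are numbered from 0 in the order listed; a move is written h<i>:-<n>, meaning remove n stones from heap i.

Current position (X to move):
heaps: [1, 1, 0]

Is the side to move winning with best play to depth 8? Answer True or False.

[(1,1,0)] X move#1: h0:-1:-1/(0,1,0)*, h1:-1:-1/(1,0,0)
[(0,1,0)] O move#2: h1:-1:+1/(0,0,0)*
[(0,0,0)] end (terminal -1, X#3); searched (1,1,0) to 8

X winning at [(1,1,0)]: False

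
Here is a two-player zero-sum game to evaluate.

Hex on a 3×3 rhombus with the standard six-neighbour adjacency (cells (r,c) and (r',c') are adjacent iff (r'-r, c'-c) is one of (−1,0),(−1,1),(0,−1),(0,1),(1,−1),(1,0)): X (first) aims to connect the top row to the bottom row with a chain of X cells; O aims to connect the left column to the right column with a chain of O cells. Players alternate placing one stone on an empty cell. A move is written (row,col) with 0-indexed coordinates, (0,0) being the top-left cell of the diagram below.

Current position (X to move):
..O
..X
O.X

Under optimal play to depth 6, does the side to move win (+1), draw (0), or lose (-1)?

value(..O/..X/O.X, X) = -1

ply 1, X at ..O/..X/O.X | (0,0)=-1→X.O/..X/O.X*; (0,1)=-1→.XO/..X/O.X; (1,0)=-1→..O/X.X/O.X; (1,1)=-1→..O/.XX/O.X; (2,1)=-1→..O/..X/OXX
ply 2, O at X.O/..X/O.X | (0,1)=+1→XOO/..X/O.X*; (1,0)=+1→X.O/O.X/O.X; (1,1)=+1→X.O/.OX/O.X; (2,1)=-1→X.O/..X/OOX
ply 3, X at XOO/..X/O.X | (1,0)=-1→XOO/X.X/O.X*; (1,1)=-1→XOO/.XX/O.X; (2,1)=-1→XOO/..X/OXX
ply 4, O at XOO/X.X/O.X | (1,1)=+1→XOO/XOX/O.X*; (2,1)=-1→XOO/X.X/OOX
ply 5: XOO/XOX/O.X is terminal -1 (X); from ..O/..X/O.X depth 6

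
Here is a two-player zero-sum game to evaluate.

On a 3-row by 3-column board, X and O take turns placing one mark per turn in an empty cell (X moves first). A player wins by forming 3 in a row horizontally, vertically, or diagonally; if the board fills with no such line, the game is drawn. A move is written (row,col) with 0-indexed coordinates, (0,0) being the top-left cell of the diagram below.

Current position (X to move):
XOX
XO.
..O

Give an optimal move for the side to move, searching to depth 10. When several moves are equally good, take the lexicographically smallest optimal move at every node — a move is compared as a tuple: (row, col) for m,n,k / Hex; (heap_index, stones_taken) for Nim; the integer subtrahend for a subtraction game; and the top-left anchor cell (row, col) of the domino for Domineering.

ply 1, X at XOX/XO./..O | (1,2)=-1→XOX/XOX/..O; (2,0)=+1→XOX/XO./X.O*; (2,1)=+0→XOX/XO./.XO
ply 2: XOX/XO./X.O is terminal -1 (O); from XOX/XO./..O depth 10

X's best at [XOX/XO./..O]: (2,0)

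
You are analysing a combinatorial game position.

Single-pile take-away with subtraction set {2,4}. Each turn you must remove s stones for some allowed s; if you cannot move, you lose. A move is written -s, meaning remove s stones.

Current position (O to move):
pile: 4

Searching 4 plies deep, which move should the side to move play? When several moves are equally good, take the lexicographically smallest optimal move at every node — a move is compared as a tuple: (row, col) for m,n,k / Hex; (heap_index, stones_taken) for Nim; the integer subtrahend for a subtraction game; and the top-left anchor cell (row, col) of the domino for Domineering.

[4] O move#1: -2:-1/2, -4:+1/0*
[0] end (terminal -1, X#2); searched 4 to 4

O's best at [4]: -4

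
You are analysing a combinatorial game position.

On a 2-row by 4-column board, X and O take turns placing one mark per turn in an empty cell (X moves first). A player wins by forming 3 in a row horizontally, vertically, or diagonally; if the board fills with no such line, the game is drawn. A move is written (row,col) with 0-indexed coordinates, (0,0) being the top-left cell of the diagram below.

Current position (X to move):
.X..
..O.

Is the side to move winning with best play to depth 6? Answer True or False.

[.X../..O.] X move#1: (0,0):+0/XX../..O., (0,2):+1/.XX./..O.*, (0,3):+0/.X.X/..O., (1,0):+0/.X../X.O., (1,1):+0/.X../.XO., (1,3):+0/.X../..OX
[.XX./..O.] O move#2: (0,0):-1/OXX./..O.*, (0,3):-1/.XXO/..O., (1,0):-1/.XX./O.O., (1,1):-1/.XX./.OO., (1,3):-1/.XX./..OO
[OXX./..O.] X move#3: (0,3):+1/OXXX/..O.*, (1,0):+0/OXX./X.O., (1,1):+0/OXX./.XO., (1,3):+0/OXX./..OX
[OXXX/..O.] end (terminal -1, O#4); searched .X../..O. to 6

X winning at [.X../..O.]: True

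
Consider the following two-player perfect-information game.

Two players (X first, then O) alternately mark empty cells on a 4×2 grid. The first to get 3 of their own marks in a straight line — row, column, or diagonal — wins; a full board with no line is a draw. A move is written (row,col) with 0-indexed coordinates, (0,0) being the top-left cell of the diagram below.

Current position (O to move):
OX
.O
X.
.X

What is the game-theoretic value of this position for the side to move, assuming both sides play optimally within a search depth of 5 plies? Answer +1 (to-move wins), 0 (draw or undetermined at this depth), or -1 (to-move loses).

[OX/.O/X./.X] O move#1: (1,0):+0/OX/OO/X./.X*, (2,1):+0/OX/.O/XO/.X, (3,0):+0/OX/.O/X./OX
[OX/OO/X./.X] X move#2: (2,1):+0/OX/OO/XX/.X*, (3,0):+0/OX/OO/X./XX
[OX/OO/XX/.X] O move#3: (3,0):+0/OX/OO/XX/OX*
[OX/OO/XX/OX] end (terminal +0, X#4); searched OX/.O/X./.X to 5

value(OX/.O/X./.X, O) = 0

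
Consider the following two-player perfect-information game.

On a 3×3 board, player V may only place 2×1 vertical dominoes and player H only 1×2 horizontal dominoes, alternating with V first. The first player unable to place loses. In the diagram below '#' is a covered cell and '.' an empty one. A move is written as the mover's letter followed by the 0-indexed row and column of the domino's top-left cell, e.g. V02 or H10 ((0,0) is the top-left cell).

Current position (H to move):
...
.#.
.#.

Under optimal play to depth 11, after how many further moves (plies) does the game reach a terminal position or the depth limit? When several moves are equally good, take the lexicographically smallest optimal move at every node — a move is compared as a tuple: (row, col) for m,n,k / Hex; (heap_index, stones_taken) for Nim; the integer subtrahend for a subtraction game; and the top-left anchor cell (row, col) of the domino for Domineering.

p1 H@[.../.#./.#.]: H00[##./.#./.#.]-1* H01[.##/.#./.#.]-1
p2 V@[##./.#./.#.]: V02[###/.##/.#.]+1* V10[##./##./##.]+1 V12[##./.##/.##]+1
p3 H@[###/.##/.#.] terminal -1; root [.../.#./.#.] d11

PV length from [.../.#./.#.]: 2 plies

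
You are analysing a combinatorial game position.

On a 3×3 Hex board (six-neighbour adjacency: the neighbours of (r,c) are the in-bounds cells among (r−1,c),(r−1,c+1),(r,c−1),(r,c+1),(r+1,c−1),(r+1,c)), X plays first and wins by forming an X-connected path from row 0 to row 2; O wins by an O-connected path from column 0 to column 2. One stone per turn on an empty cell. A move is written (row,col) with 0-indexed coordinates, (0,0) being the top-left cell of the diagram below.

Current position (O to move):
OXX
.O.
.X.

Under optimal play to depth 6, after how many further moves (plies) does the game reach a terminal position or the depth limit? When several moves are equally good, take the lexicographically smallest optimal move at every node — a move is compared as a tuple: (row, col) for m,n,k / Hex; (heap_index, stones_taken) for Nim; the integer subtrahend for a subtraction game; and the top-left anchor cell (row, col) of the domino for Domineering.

p1 O@[OXX/.O./.X.]: (1,0)[OXX/OO./.X.]-1 (1,2)[OXX/.OO/.X.]+1* (2,0)[OXX/.O./OX.]-1 (2,2)[OXX/.O./.XO]-1
p2 X@[OXX/.OO/.X.]: (1,0)[OXX/XOO/.X.]-1* (2,0)[OXX/.OO/XX.]-1 (2,2)[OXX/.OO/.XX]-1
p3 O@[OXX/XOO/.X.]: (2,0)[OXX/XOO/OX.]+1* (2,2)[OXX/XOO/.XO]-1
p4 X@[OXX/XOO/OX.] terminal -1; root [OXX/.O./.X.] d6

PV length from [OXX/.O./.X.]: 3 plies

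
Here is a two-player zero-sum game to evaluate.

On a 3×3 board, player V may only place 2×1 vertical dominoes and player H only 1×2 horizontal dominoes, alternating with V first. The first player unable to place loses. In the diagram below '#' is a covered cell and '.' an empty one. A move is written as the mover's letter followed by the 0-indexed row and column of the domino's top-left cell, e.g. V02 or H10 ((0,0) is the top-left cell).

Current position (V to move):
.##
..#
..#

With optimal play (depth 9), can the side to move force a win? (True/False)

V winning at [.##/..#/..#]: True

p1 V@[.##/..#/..#]: V00[###/#.#/..#]-1 V10[.##/#.#/#.#]+1* V11[.##/.##/.##]+1
p2 H@[.##/#.#/#.#] terminal -1; root [.##/..#/..#] d9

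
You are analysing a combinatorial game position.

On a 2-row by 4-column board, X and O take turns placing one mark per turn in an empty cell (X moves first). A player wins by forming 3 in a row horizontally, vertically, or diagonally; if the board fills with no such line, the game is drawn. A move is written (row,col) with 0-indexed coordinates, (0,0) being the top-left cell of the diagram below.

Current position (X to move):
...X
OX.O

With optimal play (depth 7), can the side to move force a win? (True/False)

[...X/OX.O] X move#1: (0,0):+0/X..X/OX.O*, (0,1):+0/.X.X/OX.O, (0,2):+0/..XX/OX.O, (1,2):+0/...X/OXXO
[X..X/OX.O] O move#2: (0,1):+0/XO.X/OX.O*, (0,2):+0/X.OX/OX.O, (1,2):+0/X..X/OXOO
[XO.X/OX.O] X move#3: (0,2):+0/XOXX/OX.O*, (1,2):+0/XO.X/OXXO
[XOXX/OX.O] O move#4: (1,2):+0/XOXX/OXOO*
[XOXX/OXOO] end (terminal +0, X#5); searched ...X/OX.O to 7

X winning at [...X/OX.O]: False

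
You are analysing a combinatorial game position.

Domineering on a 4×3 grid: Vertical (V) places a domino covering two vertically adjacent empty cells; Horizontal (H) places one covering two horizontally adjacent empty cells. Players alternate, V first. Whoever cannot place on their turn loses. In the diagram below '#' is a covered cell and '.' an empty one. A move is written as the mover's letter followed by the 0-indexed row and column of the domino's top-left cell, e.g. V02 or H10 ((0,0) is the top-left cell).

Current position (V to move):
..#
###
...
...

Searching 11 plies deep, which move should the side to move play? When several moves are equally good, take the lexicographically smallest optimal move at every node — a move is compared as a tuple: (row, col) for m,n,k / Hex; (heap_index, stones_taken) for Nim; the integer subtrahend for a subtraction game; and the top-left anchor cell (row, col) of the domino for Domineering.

ply 1, V at ..#/###/.../... | V20=-1→..#/###/#../#..; V21=+1→..#/###/.#./.#.*; V22=-1→..#/###/..#/..#
ply 2, H at ..#/###/.#./.#. | H00=-1→###/###/.#./.#.*
ply 3, V at ###/###/.#./.#. | V20=+1→###/###/##./##.*; V22=+1→###/###/.##/.##
ply 4: ###/###/##./##. is terminal -1 (H); from ..#/###/.../... depth 11

V's best at [..#/###/.../...]: V21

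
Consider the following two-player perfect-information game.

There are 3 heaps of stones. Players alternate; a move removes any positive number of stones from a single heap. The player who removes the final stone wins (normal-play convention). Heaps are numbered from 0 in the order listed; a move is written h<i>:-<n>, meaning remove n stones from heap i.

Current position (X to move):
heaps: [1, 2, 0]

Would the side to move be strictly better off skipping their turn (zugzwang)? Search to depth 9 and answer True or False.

p1 X@[(1,2,0)]: h0:-1[(0,2,0)]-1 h1:-1[(1,1,0)]+1* h1:-2[(1,0,0)]-1
p2 O@[(1,1,0)]: h0:-1[(0,1,0)]-1* h1:-1[(1,0,0)]-1
p3 X@[(0,1,0)]: h1:-1[(0,0,0)]+1*
p4 O@[(0,0,0)] terminal -1; root [(1,2,0)] d9
pass branch (O moves first from the same position):
  | p1 O@[(1,2,0)]: h0:-1[(0,2,0)]-1 h1:-1[(1,1,0)]+1* h1:-2[(1,0,0)]-1
  | p2 X@[(1,1,0)]: h0:-1[(0,1,0)]-1* h1:-1[(1,0,0)]-1
  | p3 O@[(0,1,0)]: h1:-1[(0,0,0)]+1*
  | p4 X@[(0,0,0)] terminal -1; root [(1,2,0)] d9
X moving scores +1; X passing scores -1

zugzwang((1,2,0), X) = False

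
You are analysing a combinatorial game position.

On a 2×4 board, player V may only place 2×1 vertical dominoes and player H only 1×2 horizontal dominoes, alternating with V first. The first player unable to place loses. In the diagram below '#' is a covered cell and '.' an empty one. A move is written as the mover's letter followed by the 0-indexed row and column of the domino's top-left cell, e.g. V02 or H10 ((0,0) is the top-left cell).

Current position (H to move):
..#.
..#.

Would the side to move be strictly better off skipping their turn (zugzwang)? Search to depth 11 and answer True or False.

ply 1, H at ..#./..#. | H00=+1→###./..#.*; H10=+1→..#./###.
ply 2, V at ###./..#. | V03=-1→####/..##*
ply 3, H at ####/..## | H10=+1→####/####*
ply 4: ####/#### is terminal -1 (V); from ..#./..#. depth 11
if H skipped the turn, V would face:
~ ply 1, V at ..#./..#. | V00=+1→#.#./#.#.*; V01=+1→.##./.##.; V03=-1→..##/..##
~ ply 2: #.#./#.#. is terminal -1 (H); from ..#./..#. depth 11
compare (H): move=+1 vs pass=-1

zugzwang(..#./..#., H) = False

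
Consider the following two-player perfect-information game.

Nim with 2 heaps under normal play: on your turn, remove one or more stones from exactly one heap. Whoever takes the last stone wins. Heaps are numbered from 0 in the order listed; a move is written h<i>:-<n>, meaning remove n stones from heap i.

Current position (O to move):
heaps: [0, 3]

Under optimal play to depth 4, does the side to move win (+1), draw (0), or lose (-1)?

ply 1, O at (0,3) | h1:-1=-1→(0,2); h1:-2=-1→(0,1); h1:-3=+1→(0,0)*
ply 2: (0,0) is terminal -1 (X); from (0,3) depth 4

value((0,3), O) = +1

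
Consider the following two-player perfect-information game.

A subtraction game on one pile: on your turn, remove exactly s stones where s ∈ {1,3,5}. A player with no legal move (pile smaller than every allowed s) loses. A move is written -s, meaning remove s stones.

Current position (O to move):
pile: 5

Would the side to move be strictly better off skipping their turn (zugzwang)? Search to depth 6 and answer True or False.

zugzwang(5, O) = False

ply 1, O at 5 | -1=+1→4*; -3=+1→2; -5=+1→0
ply 2, X at 4 | -1=-1→3*; -3=-1→1
ply 3, O at 3 | -1=+1→2*; -3=+1→0
ply 4, X at 2 | -1=-1→1*
ply 5, O at 1 | -1=+1→0*
ply 6: 0 is terminal -1 (X); from 5 depth 6
suppose O passes — search the same position with X to move:
pass> ply 1, X at 5 | -1=+1→4*; -3=+1→2; -5=+1→0
pass> ply 2, O at 4 | -1=-1→3*; -3=-1→1
pass> ply 3, X at 3 | -1=+1→2*; -3=+1→0
pass> ply 4, O at 2 | -1=-1→1*
pass> ply 5, X at 1 | -1=+1→0*
pass> ply 6: 0 is terminal -1 (O); from 5 depth 6
for O: play +1, pass -1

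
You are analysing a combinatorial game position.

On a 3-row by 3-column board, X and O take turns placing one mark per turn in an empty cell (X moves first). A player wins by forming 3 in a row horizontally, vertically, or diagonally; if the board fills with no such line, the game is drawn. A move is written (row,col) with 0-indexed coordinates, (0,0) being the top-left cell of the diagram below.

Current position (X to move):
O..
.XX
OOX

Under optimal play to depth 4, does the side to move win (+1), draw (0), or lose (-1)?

p1 X@[O../.XX/OOX]: (0,1)[OX./.XX/OOX]-1 (0,2)[O.X/.XX/OOX]+1* (1,0)[O../XXX/OOX]+1
p2 O@[O.X/.XX/OOX] terminal -1; root [O../.XX/OOX] d4

value(O../.XX/OOX, X) = +1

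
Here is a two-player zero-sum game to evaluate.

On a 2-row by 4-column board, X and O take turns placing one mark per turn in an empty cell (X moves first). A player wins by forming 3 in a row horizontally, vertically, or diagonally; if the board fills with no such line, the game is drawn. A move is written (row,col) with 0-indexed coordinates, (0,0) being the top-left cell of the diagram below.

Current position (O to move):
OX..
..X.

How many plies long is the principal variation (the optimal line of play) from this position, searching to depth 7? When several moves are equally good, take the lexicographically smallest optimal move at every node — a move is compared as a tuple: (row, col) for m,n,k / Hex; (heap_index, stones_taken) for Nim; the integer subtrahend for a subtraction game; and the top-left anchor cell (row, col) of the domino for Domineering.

ply 1, O at OX../..X. | (0,2)=-1→OXO./..X.; (0,3)=-1→OX.O/..X.; (1,0)=+0→OX../O.X.*; (1,1)=+0→OX../.OX.; (1,3)=+0→OX../..XO
ply 2, X at OX../O.X. | (0,2)=+0→OXX./O.X.*; (0,3)=+0→OX.X/O.X.; (1,1)=+0→OX../OXX.; (1,3)=+0→OX../O.XX
ply 3, O at OXX./O.X. | (0,3)=+0→OXXO/O.X.*; (1,1)=-1→OXX./OOX.; (1,3)=-1→OXX./O.XO
ply 4, X at OXXO/O.X. | (1,1)=+0→OXXO/OXX.*; (1,3)=+0→OXXO/O.XX
ply 5, O at OXXO/OXX. | (1,3)=+0→OXXO/OXXO*
ply 6: OXXO/OXXO is terminal +0 (X); from OX../..X. depth 7

PV length from [OX../..X.]: 5 plies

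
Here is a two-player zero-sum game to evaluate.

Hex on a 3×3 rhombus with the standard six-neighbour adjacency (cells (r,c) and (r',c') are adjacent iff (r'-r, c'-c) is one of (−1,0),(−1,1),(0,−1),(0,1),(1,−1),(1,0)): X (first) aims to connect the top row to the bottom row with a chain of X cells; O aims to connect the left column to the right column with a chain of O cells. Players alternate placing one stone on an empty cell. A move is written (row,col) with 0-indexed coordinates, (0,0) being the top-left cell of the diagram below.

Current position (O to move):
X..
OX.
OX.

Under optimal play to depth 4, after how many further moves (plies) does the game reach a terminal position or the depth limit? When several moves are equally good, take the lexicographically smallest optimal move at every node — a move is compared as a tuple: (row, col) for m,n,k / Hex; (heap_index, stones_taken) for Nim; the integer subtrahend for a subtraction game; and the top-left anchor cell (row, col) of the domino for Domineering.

PV length from [X../OX./OX.]: 2 plies

p1 O@[X../OX./OX.]: (0,1)[XO./OX./OX.]-1* (0,2)[X.O/OX./OX.]-1 (1,2)[X../OXO/OX.]-1 (2,2)[X../OX./OXO]-1
p2 X@[XO./OX./OX.]: (0,2)[XOX/OX./OX.]+1* (1,2)[XO./OXX/OX.]-1 (2,2)[XO./OX./OXX]-1
p3 O@[XOX/OX./OX.] terminal -1; root [X../OX./OX.] d4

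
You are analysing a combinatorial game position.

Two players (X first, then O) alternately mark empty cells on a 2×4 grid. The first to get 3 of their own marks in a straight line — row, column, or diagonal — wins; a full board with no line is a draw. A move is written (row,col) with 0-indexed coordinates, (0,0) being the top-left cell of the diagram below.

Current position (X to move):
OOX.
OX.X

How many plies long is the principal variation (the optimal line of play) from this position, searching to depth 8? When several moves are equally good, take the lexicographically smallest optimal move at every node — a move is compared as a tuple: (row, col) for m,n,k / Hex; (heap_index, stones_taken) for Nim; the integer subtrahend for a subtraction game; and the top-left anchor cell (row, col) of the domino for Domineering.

PV length from [OOX./OX.X]: 1 ply

ply 1, X at OOX./OX.X | (0,3)=+0→OOXX/OX.X; (1,2)=+1→OOX./OXXX*
ply 2: OOX./OXXX is terminal -1 (O); from OOX./OX.X depth 8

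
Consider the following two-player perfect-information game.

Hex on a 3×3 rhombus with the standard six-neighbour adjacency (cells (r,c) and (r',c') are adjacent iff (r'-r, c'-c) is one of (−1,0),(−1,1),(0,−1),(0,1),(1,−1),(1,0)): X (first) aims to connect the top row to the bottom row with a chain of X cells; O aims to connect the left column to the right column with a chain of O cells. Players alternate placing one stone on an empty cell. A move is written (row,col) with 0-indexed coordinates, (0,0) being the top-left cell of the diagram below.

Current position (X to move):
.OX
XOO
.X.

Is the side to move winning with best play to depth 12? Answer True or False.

ply 1, X at .OX/XOO/.X. | (0,0)=-1→XOX/XOO/.X.*; (2,0)=-1→.OX/XOO/XX.; (2,2)=-1→.OX/XOO/.XX
ply 2, O at XOX/XOO/.X. | (2,0)=+1→XOX/XOO/OX.*; (2,2)=-1→XOX/XOO/.XO
ply 3: XOX/XOO/OX. is terminal -1 (X); from .OX/XOO/.X. depth 12

X winning at [.OX/XOO/.X.]: False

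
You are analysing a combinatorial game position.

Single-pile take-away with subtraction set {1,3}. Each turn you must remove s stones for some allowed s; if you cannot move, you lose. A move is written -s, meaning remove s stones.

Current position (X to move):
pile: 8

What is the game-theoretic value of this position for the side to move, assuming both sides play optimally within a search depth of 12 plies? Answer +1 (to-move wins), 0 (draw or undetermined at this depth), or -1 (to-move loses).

value(8, X) = -1

p1 X@[8]: -1[7]-1* -3[5]-1
p2 O@[7]: -1[6]+1* -3[4]+1
p3 X@[6]: -1[5]-1* -3[3]-1
p4 O@[5]: -1[4]+1* -3[2]+1
p5 X@[4]: -1[3]-1* -3[1]-1
p6 O@[3]: -1[2]+1* -3[0]+1
p7 X@[2]: -1[1]-1*
p8 O@[1]: -1[0]+1*
p9 X@[0] terminal -1; root [8] d12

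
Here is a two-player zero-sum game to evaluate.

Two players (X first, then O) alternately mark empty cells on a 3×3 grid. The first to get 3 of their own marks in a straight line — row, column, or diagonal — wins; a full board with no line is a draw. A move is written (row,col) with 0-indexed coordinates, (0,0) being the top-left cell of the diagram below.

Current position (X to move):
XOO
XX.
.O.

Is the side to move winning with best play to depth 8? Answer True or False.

[XOO/XX./.O.] X move#1: (1,2):+1/XOO/XXX/.O.*, (2,0):+1/XOO/XX./XO., (2,2):+1/XOO/XX./.OX
[XOO/XXX/.O.] end (terminal -1, O#2); searched XOO/XX./.O. to 8

X winning at [XOO/XX./.O.]: True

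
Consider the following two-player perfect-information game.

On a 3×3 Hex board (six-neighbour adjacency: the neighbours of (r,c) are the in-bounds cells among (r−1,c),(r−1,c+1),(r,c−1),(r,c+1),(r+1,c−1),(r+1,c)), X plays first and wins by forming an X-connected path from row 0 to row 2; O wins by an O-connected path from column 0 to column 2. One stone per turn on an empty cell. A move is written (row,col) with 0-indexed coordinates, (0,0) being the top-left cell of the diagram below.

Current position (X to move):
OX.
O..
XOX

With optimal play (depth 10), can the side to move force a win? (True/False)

ply 1, X at OX./O../XOX | (0,2)=+1→OXX/O../XOX*; (1,1)=+1→OX./OX./XOX; (1,2)=+1→OX./O.X/XOX
ply 2, O at OXX/O../XOX | (1,1)=-1→OXX/OO./XOX*; (1,2)=-1→OXX/O.O/XOX
ply 3, X at OXX/OO./XOX | (1,2)=+1→OXX/OOX/XOX*
ply 4: OXX/OOX/XOX is terminal -1 (O); from OX./O../XOX depth 10

X winning at [OX./O../XOX]: True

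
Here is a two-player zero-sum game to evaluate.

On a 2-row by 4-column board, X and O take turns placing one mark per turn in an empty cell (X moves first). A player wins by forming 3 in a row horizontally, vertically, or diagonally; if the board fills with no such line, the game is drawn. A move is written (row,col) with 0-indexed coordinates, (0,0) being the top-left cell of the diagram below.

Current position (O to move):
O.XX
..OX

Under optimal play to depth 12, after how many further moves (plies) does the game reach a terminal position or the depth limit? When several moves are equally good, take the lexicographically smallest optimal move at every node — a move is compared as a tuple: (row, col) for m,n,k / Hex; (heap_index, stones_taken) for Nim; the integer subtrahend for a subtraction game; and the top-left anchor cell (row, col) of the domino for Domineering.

PV length from [O.XX/..OX]: 3 plies

ply 1, O at O.XX/..OX | (0,1)=+0→OOXX/..OX*; (1,0)=-1→O.XX/O.OX; (1,1)=-1→O.XX/.OOX
ply 2, X at OOXX/..OX | (1,0)=+0→OOXX/X.OX*; (1,1)=+0→OOXX/.XOX
ply 3, O at OOXX/X.OX | (1,1)=+0→OOXX/XOOX*
ply 4: OOXX/XOOX is terminal +0 (X); from O.XX/..OX depth 12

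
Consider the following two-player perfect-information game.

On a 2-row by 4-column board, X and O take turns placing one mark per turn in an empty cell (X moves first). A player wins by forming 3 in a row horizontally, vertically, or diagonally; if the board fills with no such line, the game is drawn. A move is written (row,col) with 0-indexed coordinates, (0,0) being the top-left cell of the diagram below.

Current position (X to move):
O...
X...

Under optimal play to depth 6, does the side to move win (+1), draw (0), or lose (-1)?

[O.../X...] X move#1: (0,1):+0/OX../X...*, (0,2):+0/O.X./X..., (0,3):+0/O..X/X..., (1,1):+0/O.../XX.., (1,2):+0/O.../X.X., (1,3):+0/O.../X..X
[OX../X...] O move#2: (0,2):+0/OXO./X...*, (0,3):+0/OX.O/X..., (1,1):+0/OX../XO.., (1,2):+0/OX../X.O., (1,3):+0/OX../X..O
[OXO./X...] X move#3: (0,3):+0/OXOX/X...*, (1,1):+0/OXO./XX.., (1,2):+0/OXO./X.X., (1,3):+0/OXO./X..X
[OXOX/X...] O move#4: (1,1):+0/OXOX/XO..*, (1,2):+0/OXOX/X.O., (1,3):+0/OXOX/X..O
[OXOX/XO..] X move#5: (1,2):+0/OXOX/XOX.*, (1,3):+0/OXOX/XO.X
[OXOX/XOX.] O move#6: (1,3):+0/OXOX/XOXO*
[OXOX/XOXO] end (terminal +0, X#7); searched O.../X... to 6

value(O.../X..., X) = 0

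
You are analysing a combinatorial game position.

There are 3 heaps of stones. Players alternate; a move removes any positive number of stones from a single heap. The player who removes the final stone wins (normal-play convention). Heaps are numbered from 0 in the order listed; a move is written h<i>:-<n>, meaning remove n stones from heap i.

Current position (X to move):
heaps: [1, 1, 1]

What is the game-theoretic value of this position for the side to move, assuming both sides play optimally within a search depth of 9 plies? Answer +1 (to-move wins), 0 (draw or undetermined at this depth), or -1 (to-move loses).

value((1,1,1), X) = +1

ply 1, X at (1,1,1) | h0:-1=+1→(0,1,1)*; h1:-1=+1→(1,0,1); h2:-1=+1→(1,1,0)
ply 2, O at (0,1,1) | h1:-1=-1→(0,0,1)*; h2:-1=-1→(0,1,0)
ply 3, X at (0,0,1) | h2:-1=+1→(0,0,0)*
ply 4: (0,0,0) is terminal -1 (O); from (1,1,1) depth 9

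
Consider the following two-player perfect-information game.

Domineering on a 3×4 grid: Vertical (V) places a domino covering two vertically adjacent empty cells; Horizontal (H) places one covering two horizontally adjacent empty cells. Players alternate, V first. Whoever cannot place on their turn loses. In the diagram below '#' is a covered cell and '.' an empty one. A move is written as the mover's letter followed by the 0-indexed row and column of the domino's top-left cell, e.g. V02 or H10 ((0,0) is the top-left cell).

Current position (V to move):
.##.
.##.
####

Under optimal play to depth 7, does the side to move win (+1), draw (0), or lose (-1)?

value(.##./.##./####, V) = +1

ply 1, V at .##./.##./#### | V00=+1→###./###./####*; V03=+1→.###/.###/####
ply 2: ###./###./#### is terminal -1 (H); from .##./.##./#### depth 7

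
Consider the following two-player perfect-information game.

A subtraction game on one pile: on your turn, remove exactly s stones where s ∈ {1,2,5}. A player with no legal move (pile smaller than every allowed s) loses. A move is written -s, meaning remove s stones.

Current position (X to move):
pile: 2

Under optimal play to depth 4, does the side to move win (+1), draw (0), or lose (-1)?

value(2, X) = +1

[2] X move#1: -1:-1/1, -2:+1/0*
[0] end (terminal -1, O#2); searched 2 to 4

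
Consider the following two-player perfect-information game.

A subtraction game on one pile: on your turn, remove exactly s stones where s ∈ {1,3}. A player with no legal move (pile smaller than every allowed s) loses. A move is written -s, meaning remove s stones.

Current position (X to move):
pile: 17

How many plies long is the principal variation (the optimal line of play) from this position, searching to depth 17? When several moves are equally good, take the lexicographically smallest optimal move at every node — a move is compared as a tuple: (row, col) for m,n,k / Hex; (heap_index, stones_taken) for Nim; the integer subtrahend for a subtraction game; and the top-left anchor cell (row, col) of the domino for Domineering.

p1 X@[17]: -1[16]+1* -3[14]+1
p2 O@[16]: -1[15]-1* -3[13]-1
p3 X@[15]: -1[14]+1* -3[12]+1
p4 O@[14]: -1[13]-1* -3[11]-1
p5 X@[13]: -1[12]+1* -3[10]+1
p6 O@[12]: -1[11]-1* -3[9]-1
p7 X@[11]: -1[10]+1* -3[8]+1
p8 O@[10]: -1[9]-1* -3[7]-1
p9 X@[9]: -1[8]+1* -3[6]+1
p10 O@[8]: -1[7]-1* -3[5]-1
p11 X@[7]: -1[6]+1* -3[4]+1
p12 O@[6]: -1[5]-1* -3[3]-1
p13 X@[5]: -1[4]+1* -3[2]+1
p14 O@[4]: -1[3]-1* -3[1]-1
p15 X@[3]: -1[2]+1* -3[0]+1
p16 O@[2]: -1[1]-1*
p17 X@[1]: -1[0]+1*
p18 O@[0] terminal -1; root [17] d17

PV length from [17]: 17 plies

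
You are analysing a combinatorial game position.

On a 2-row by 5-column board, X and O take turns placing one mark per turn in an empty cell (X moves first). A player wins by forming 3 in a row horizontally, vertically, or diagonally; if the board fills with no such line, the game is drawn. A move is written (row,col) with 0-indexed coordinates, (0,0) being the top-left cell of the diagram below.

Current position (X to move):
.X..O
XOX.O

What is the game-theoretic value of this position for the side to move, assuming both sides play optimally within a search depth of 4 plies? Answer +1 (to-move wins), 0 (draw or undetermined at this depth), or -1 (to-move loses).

ply 1, X at .X..O/XOX.O | (0,0)=+0→XX..O/XOX.O; (0,2)=+1→.XX.O/XOX.O*; (0,3)=+0→.X.XO/XOX.O; (1,3)=+0→.X..O/XOXXO
ply 2, O at .XX.O/XOX.O | (0,0)=-1→OXX.O/XOX.O*; (0,3)=-1→.XXOO/XOX.O; (1,3)=-1→.XX.O/XOXOO
ply 3, X at OXX.O/XOX.O | (0,3)=+1→OXXXO/XOX.O*; (1,3)=+0→OXX.O/XOXXO
ply 4: OXXXO/XOX.O is terminal -1 (O); from .X..O/XOX.O depth 4

value(.X..O/XOX.O, X) = +1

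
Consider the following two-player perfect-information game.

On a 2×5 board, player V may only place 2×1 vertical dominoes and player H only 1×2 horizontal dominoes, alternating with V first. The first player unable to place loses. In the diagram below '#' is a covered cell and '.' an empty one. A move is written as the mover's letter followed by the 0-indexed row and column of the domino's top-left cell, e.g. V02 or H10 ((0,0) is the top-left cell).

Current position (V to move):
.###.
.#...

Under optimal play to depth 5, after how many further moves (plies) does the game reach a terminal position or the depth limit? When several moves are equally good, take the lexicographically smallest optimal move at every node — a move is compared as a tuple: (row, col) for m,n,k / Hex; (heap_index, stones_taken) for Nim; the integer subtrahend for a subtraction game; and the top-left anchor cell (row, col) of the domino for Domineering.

PV length from [.###./.#...]: 3 plies

[.###./.#...] V move#1: V00:-1/####./##..., V04:+1/.####/.#..#*
[.####/.#..#] H move#2: H12:-1/.####/.####*
[.####/.####] V move#3: V00:+1/#####/#####*
[#####/#####] end (terminal -1, H#4); searched .###./.#... to 5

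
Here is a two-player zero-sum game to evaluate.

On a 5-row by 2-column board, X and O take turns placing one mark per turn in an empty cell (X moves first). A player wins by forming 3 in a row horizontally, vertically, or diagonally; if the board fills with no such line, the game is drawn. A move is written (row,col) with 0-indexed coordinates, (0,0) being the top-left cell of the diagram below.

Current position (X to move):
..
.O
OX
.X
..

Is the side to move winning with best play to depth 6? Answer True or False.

X winning at [../.O/OX/.X/..]: True

ply 1, X at ../.O/OX/.X/.. | (0,0)=+0→X./.O/OX/.X/..; (0,1)=+0→.X/.O/OX/.X/..; (1,0)=+0→../XO/OX/.X/..; (3,0)=+0→../.O/OX/XX/..; (4,0)=+0→../.O/OX/.X/X.; (4,1)=+1→../.O/OX/.X/.X*
ply 2: ../.O/OX/.X/.X is terminal -1 (O); from ../.O/OX/.X/.. depth 6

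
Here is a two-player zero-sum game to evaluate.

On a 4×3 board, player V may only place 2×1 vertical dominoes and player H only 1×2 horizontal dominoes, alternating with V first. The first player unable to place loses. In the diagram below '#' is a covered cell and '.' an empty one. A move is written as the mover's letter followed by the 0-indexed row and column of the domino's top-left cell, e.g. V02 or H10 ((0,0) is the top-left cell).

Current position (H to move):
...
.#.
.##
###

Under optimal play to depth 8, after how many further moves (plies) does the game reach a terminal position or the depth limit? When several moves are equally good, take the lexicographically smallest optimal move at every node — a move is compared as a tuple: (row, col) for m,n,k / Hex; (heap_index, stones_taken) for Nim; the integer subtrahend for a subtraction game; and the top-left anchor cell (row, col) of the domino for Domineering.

p1 H@[.../.#./.##/###]: H00[##./.#./.##/###]-1* H01[.##/.#./.##/###]-1
p2 V@[##./.#./.##/###]: V02[###/.##/.##/###]+1* V10[##./##./###/###]+1
p3 H@[###/.##/.##/###] terminal -1; root [.../.#./.##/###] d8

PV length from [.../.#./.##/###]: 2 plies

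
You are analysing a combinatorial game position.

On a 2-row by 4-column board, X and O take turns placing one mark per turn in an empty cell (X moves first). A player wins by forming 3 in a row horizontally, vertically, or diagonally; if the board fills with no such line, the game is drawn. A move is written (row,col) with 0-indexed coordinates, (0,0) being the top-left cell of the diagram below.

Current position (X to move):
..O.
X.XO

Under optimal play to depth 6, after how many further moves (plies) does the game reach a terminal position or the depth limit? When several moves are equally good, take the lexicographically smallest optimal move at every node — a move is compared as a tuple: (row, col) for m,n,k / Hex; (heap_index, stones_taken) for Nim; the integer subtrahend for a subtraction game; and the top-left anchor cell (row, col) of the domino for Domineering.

PV length from [..O./X.XO]: 1 ply

ply 1, X at ..O./X.XO | (0,0)=+0→X.O./X.XO; (0,1)=+0→.XO./X.XO; (0,3)=+0→..OX/X.XO; (1,1)=+1→..O./XXXO*
ply 2: ..O./XXXO is terminal -1 (O); from ..O./X.XO depth 6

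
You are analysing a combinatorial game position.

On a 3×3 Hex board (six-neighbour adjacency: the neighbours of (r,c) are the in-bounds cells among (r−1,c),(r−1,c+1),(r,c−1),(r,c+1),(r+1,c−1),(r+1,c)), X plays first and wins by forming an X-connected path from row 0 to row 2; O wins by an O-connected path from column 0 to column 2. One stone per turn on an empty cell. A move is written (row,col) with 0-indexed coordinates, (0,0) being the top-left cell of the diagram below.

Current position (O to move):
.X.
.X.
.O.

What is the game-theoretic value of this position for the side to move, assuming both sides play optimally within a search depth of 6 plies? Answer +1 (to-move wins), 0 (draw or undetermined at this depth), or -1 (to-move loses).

value(.X./.X./.O., O) = +1

ply 1, O at .X./.X./.O. | (0,0)=-1→OX./.X./.O.; (0,2)=-1→.XO/.X./.O.; (1,0)=-1→.X./OX./.O.; (1,2)=-1→.X./.XO/.O.; (2,0)=+1→.X./.X./OO.*; (2,2)=-1→.X./.X./.OO
ply 2, X at .X./.X./OO. | (0,0)=-1→XX./.X./OO.*; (0,2)=-1→.XX/.X./OO.; (1,0)=-1→.X./XX./OO.; (1,2)=-1→.X./.XX/OO.; (2,2)=-1→.X./.X./OOX
ply 3, O at XX./.X./OO. | (0,2)=+1→XXO/.X./OO.*; (1,0)=+1→XX./OX./OO.; (1,2)=+1→XX./.XO/OO.; (2,2)=+1→XX./.X./OOO
ply 4, X at XXO/.X./OO. | (1,0)=-1→XXO/XX./OO.*; (1,2)=-1→XXO/.XX/OO.; (2,2)=-1→XXO/.X./OOX
ply 5, O at XXO/XX./OO. | (1,2)=+1→XXO/XXO/OO.*; (2,2)=+1→XXO/XX./OOO
ply 6: XXO/XXO/OO. is terminal -1 (X); from .X./.X./.O. depth 6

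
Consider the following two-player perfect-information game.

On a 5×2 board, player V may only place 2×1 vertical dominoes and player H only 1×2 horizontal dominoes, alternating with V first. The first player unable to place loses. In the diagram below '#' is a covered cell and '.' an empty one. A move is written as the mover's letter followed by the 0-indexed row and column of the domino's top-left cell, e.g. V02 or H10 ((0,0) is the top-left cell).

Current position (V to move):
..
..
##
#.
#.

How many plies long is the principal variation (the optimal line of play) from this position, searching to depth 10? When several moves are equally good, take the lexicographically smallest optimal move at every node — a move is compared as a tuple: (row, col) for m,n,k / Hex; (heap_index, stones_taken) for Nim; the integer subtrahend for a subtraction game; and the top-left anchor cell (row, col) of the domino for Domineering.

PV length from [../../##/#./#.]: 1 ply

[../../##/#./#.] V move#1: V00:+1/#./#./##/#./#.*, V01:+1/.#/.#/##/#./#., V31:-1/../../##/##/##
[#./#./##/#./#.] end (terminal -1, H#2); searched ../../##/#./#. to 10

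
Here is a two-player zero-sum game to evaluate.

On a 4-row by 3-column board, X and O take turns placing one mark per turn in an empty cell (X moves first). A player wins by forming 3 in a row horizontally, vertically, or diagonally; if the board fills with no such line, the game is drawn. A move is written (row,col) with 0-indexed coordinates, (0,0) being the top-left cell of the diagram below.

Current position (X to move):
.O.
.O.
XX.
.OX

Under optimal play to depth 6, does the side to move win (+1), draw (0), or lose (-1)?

p1 X@[.O./.O./XX./.OX]: (0,0)[XO./.O./XX./.OX]+1* (0,2)[.OX/.O./XX./.OX]+1 (1,0)[.O./XO./XX./.OX]+1 (1,2)[.O./.OX/XX./.OX]+1 (2,2)[.O./.O./XXX/.OX]+1 (3,0)[.O./.O./XX./XOX]+1
p2 O@[XO./.O./XX./.OX]: (0,2)[XOO/.O./XX./.OX]-1* (1,0)[XO./OO./XX./.OX]-1 (1,2)[XO./.OO/XX./.OX]-1 (2,2)[XO./.O./XXO/.OX]-1 (3,0)[XO./.O./XX./OOX]-1
p3 X@[XOO/.O./XX./.OX]: (1,0)[XOO/XO./XX./.OX]+1* (1,2)[XOO/.OX/XX./.OX]+1 (2,2)[XOO/.O./XXX/.OX]+1 (3,0)[XOO/.O./XX./XOX]+1
p4 O@[XOO/XO./XX./.OX] terminal -1; root [.O./.O./XX./.OX] d6

value(.O./.O./XX./.OX, X) = +1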